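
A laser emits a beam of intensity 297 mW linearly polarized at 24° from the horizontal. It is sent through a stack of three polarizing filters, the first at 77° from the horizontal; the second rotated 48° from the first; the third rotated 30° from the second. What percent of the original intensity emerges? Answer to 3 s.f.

I₁ = 297 mW · cos²(53°) = 107.6 mW.
I₂ = I₁ · cos²(48°) = 107.6 · 0.4477 = 48.16 mW.
I₃ = I₂ · cos²(30°) = 48.16 · 0.75 = 36.12 mW.
That is 12.16% of the incident intensity.

≈ 12.2%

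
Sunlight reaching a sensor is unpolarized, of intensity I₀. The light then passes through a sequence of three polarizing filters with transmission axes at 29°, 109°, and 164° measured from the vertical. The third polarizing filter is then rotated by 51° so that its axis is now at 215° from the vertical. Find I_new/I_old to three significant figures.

I_new/I_old ≈ 0.231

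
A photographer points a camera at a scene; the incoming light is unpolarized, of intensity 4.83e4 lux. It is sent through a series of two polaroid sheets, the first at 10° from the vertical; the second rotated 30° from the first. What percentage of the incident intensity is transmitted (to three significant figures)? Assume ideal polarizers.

≈ 37.5%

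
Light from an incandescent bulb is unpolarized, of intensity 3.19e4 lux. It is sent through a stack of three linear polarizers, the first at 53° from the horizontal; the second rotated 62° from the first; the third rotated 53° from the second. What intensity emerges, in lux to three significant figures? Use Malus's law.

I ≈ 1270 lux

Unpolarized light through the first polarizer → I₁ = 3.19e4 lux/2 = 1.595e+04 lux, polarized at 53°.
I₂ = I₁ · cos²(62°) = 1.595e+04 · 0.2204 = 3515 lux.
I₃ = I₂ · cos²(53°) = 3515 · 0.3622 = 1273 lux.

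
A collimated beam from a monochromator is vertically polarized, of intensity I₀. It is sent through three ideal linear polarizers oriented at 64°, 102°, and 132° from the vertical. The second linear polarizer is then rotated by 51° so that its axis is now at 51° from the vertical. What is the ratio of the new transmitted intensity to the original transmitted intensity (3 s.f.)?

Before rotation:
By Malus's law, I₁ = I₀ cos²(64° − 0°) = I₀ cos²(64°) = 0.1922 I₀.
I₂ = I₁ cos²(102° − 64°) = 0.1922 I₀ · cos²(38°) = 0.1193 I₀.
I₃ = I₂ cos²(132° − 102°) = 0.1193 I₀ · cos²(30°) = 0.0895 I₀.
After rotation:
I₁ = I₀ cos²(64° − 0°) = I₀ cos²(64°) = 0.1922 I₀.
I₂ = I₁ cos²(51° − 64°) = 0.1922 I₀ · cos²(13°) = 0.1824 I₀.
I₃ = I₂ cos²(132° − 51°) = 0.1824 I₀ · cos²(81°) = 0.004465 I₀.
Ratio = 0.004465 / 0.0895 = 0.04989.

I_new/I_old ≈ 0.0499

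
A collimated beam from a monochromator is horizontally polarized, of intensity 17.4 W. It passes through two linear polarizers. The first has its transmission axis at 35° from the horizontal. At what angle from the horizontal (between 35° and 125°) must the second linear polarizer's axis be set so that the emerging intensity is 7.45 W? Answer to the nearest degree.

θ ≈ 72°

By Malus's law, I₁ = I₀ cos²(35° − 0°) = I₀ cos²(35°) = 0.671 I₀.
Target fraction: 7.45 / 17.4 W = 0.4282 of I₀.
Need I₂/I₀ = 0.4282, so cos²(θ − 35°) = 0.4282 / 0.671 = 0.6381.
θ − 35° = arccos(√0.6381) = 37.0°, giving θ ≈ 35 + 37.0 = 72.0°.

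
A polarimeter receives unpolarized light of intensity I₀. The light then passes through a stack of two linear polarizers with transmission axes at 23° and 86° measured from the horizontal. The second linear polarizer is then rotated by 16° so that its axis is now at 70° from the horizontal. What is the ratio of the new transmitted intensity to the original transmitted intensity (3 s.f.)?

I_new/I_old ≈ 2.26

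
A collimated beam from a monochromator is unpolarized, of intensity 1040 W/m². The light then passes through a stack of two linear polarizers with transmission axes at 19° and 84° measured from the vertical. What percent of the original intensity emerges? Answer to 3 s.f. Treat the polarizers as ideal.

Unpolarized light through the first polarizer → I₁ = 1040 W/m²/2 = 520 W/m², polarized at 19°.
I₂ = I₁ · cos²(65°) = 520 · 0.1786 = 92.88 W/m².
That is 8.93% of the incident intensity.

≈ 8.93%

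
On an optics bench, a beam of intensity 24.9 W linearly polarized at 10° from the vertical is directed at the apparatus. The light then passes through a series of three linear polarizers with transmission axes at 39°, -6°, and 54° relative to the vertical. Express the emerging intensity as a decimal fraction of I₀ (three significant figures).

I₁ = 24.9 W · cos²(29°) = 19.05 W.
I₂ = I₁ · cos²(45°) = 19.05 · 0.5 = 9.524 W.
I₃ = I₂ · cos²(60°) = 9.524 · 0.25 = 2.381 W.
Transmitted fraction = 0.09562.

I/I₀ ≈ 0.0956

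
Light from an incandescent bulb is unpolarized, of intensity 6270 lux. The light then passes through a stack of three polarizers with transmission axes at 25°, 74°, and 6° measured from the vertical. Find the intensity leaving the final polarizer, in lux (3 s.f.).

I ≈ 189 lux

Unpolarized light through the first polarizer → I₁ = 6270 lux/2 = 3135 lux, polarized at 25°.
I₂ = I₁ · cos²(49°) = 3135 · 0.4304 = 1349 lux.
I₃ = I₂ · cos²(68°) = 1349 · 0.1403 = 189.4 lux.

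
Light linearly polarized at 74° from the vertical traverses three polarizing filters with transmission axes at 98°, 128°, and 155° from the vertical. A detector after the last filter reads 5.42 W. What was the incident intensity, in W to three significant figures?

I₀ ≈ 10.9 W

I₁ = I₀ cos²(98° − 74°) = I₀ cos²(24°) = 0.8346 I₀.
I₂ = I₁ cos²(128° − 98°) = 0.8346 I₀ · cos²(30°) = 0.6259 I₀.
I₃ = I₂ cos²(155° − 128°) = 0.6259 I₀ · cos²(27°) = 0.4969 I₀.
So 5.42 W = 0.4969 I₀, giving I₀ = 5.42/0.4969 = 10.91 W.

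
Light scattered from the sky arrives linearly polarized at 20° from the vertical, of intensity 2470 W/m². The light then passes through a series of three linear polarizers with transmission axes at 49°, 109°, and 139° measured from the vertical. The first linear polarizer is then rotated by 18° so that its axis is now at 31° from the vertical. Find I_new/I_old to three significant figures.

Before rotation:
By Malus's law, I₁ = I₀ cos²(49° − 20°) = I₀ cos²(29°) = 0.765 I₀.
I₂ = I₁ cos²(109° − 49°) = 0.765 I₀ · cos²(60°) = 0.1912 I₀.
I₃ = I₂ cos²(139° − 109°) = 0.1912 I₀ · cos²(30°) = 0.1434 I₀.
After rotation:
I₁ = I₀ cos²(31° − 20°) = I₀ cos²(11°) = 0.9636 I₀.
I₂ = I₁ cos²(109° − 31°) = 0.9636 I₀ · cos²(78°) = 0.04165 I₀.
I₃ = I₂ cos²(139° − 109°) = 0.04165 I₀ · cos²(30°) = 0.03124 I₀.
Ratio = 0.03124 / 0.1434 = 0.2178.

I_new/I_old ≈ 0.218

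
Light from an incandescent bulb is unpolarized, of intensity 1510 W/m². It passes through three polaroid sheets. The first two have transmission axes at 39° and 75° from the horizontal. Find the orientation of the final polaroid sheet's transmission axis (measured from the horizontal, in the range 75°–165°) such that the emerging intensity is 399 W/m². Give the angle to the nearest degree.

θ ≈ 101°

Unpolarized light through the first polarizer → I₁ = ½ I₀, now polarized at 39°.
I₂ = I₁ cos²(75° − 39°) = 0.5 I₀ · cos²(36°) = 0.3273 I₀.
Target fraction: 399 / 1510 W/m² = 0.2642 of I₀.
Need I₃/I₀ = 0.2642, so cos²(θ − 75°) = 0.2642 / 0.3273 = 0.8074.
θ − 75° = arccos(√0.8074) = 26.0°, giving θ ≈ 75 + 26.0 = 101.0°.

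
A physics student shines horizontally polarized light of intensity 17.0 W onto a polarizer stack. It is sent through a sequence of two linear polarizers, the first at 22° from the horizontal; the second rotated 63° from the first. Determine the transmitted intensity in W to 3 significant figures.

I₁ = 17.0 W · cos²(22°) = 14.61 W.
I₂ = I₁ · cos²(63°) = 14.61 · 0.2061 = 3.012 W.

I ≈ 3.01 W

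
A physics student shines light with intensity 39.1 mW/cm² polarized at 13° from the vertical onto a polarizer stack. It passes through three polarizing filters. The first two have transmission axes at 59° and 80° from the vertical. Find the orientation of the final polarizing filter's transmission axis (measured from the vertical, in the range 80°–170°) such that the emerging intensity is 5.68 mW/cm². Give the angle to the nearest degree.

I₁ = I₀ cos²(59° − 13°) = I₀ cos²(46°) = 0.4826 I₀.
I₂ = I₁ cos²(80° − 59°) = 0.4826 I₀ · cos²(21°) = 0.4206 I₀.
Target fraction: 5.68 / 39.1 mW/cm² = 0.1453 of I₀.
Need I₃/I₀ = 0.1453, so cos²(θ − 80°) = 0.1453 / 0.4206 = 0.3454.
θ − 80° = arccos(√0.3454) = 54.0°, giving θ ≈ 80 + 54.0 = 134.0°.

θ ≈ 134°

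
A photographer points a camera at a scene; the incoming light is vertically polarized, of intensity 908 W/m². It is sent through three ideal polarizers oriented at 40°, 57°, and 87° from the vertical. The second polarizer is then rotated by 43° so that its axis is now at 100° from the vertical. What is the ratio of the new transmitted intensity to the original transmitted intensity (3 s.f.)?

Before rotation:
I₁ = I₀ cos²(40° − 0°) = I₀ cos²(40°) = 0.5868 I₀.
I₂ = I₁ cos²(57° − 40°) = 0.5868 I₀ · cos²(17°) = 0.5367 I₀.
I₃ = I₂ cos²(87° − 57°) = 0.5367 I₀ · cos²(30°) = 0.4025 I₀.
After rotation:
I₁ = I₀ cos²(40° − 0°) = I₀ cos²(40°) = 0.5868 I₀.
I₂ = I₁ cos²(100° − 40°) = 0.5868 I₀ · cos²(60°) = 0.1467 I₀.
I₃ = I₂ cos²(87° − 100°) = 0.1467 I₀ · cos²(13°) = 0.1393 I₀.
Ratio = 0.1393 / 0.4025 = 0.346.

I_new/I_old ≈ 0.346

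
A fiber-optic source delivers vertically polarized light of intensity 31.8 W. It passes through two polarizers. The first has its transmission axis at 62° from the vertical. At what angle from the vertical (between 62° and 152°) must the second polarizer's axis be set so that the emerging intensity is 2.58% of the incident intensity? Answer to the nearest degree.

By Malus's law, I₁ = I₀ cos²(62° − 0°) = I₀ cos²(62°) = 0.2204 I₀.
Need I₂/I₀ = 0.0258, so cos²(θ − 62°) = 0.0258 / 0.2204 = 0.1171.
θ − 62° = arccos(√0.1171) = 70.0°, giving θ ≈ 62 + 70.0 = 132.0°.

θ ≈ 132°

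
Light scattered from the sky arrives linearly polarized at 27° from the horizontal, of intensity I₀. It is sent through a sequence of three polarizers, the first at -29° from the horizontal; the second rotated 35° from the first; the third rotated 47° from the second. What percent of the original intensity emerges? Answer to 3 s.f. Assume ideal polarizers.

≈ 9.76%

I₁ = I₀ cos²(-29° − 27°) = I₀ cos²(56°) = 0.3127 I₀.
I₂ = I₁ cos²(35°) = 0.3127 · 0.671 I₀ = 0.2098 I₀.
I₃ = I₂ cos²(47°) = 0.2098 · 0.4651 I₀ = 0.09759 I₀.
That is 9.759% of the incident intensity.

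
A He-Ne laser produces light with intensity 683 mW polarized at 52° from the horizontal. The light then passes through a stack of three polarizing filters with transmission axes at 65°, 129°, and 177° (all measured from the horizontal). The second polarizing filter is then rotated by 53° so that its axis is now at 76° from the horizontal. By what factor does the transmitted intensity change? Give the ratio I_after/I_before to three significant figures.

Before rotation:
By Malus's law, I₁ = I₀ cos²(65° − 52°) = I₀ cos²(13°) = 0.9494 I₀.
I₂ = I₁ cos²(129° − 65°) = 0.9494 I₀ · cos²(64°) = 0.1824 I₀.
I₃ = I₂ cos²(177° − 129°) = 0.1824 I₀ · cos²(48°) = 0.08169 I₀.
After rotation:
I₁ = I₀ cos²(65° − 52°) = I₀ cos²(13°) = 0.9494 I₀.
I₂ = I₁ cos²(76° − 65°) = 0.9494 I₀ · cos²(11°) = 0.9148 I₀.
Angle between axes 2 and 3: 79°. I₃ = 0.9148 I₀ · cos²(79°) = 0.03331 I₀.
Ratio = 0.03331 / 0.08169 = 0.4077.

I_new/I_old ≈ 0.408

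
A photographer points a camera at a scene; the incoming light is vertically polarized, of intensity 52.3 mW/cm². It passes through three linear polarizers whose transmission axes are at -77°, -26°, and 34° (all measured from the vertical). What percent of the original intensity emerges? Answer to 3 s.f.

I₁ = 52.3 mW/cm² · cos²(77°) = 2.647 mW/cm².
I₂ = I₁ · cos²(51°) = 2.647 · 0.396 = 1.048 mW/cm².
I₃ = I₂ · cos²(60°) = 1.048 · 0.25 = 0.262 mW/cm².
That is 0.501% of the incident intensity.

≈ 0.501%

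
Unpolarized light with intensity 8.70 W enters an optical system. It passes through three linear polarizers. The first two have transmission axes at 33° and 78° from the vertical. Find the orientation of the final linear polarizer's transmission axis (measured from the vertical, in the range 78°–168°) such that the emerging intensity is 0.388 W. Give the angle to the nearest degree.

Unpolarized light through the first polarizer → I₁ = ½ I₀, now polarized at 33°.
I₂ = I₁ cos²(78° − 33°) = 0.5 I₀ · cos²(45°) = 0.25 I₀.
Target fraction: 0.388 / 8.70 W = 0.0446 of I₀.
Need I₃/I₀ = 0.0446, so cos²(θ − 78°) = 0.0446 / 0.25 = 0.1784.
θ − 78° = arccos(√0.1784) = 65.0°, giving θ ≈ 78 + 65.0 = 143.0°.

θ ≈ 143°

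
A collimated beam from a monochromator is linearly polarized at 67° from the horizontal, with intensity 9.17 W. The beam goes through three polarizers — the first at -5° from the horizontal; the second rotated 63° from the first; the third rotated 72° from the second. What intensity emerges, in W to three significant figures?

I ≈ 0.0172 W

I₁ = 9.17 W · cos²(72°) = 0.8757 W.
I₂ = I₁ · cos²(63°) = 0.8757 · 0.2061 = 0.1805 W.
I₃ = I₂ · cos²(72°) = 0.1805 · 0.09549 = 0.01723 W.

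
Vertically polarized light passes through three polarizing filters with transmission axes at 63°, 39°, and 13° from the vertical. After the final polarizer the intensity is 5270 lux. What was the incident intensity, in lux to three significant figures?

By Malus's law, I₁ = I₀ cos²(63° − 0°) = I₀ cos²(63°) = 0.2061 I₀.
I₂ = I₁ cos²(39° − 63°) = 0.2061 I₀ · cos²(24°) = 0.172 I₀.
I₃ = I₂ cos²(13° − 39°) = 0.172 I₀ · cos²(26°) = 0.139 I₀.
So 5270 lux = 0.139 I₀, giving I₀ = 5270/0.139 = 3.793e+04 lux.

I₀ ≈ 3.79e4 lux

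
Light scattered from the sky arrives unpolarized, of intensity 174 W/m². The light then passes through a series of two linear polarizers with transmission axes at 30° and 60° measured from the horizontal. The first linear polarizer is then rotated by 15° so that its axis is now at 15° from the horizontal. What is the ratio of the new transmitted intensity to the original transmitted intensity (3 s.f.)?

I_new/I_old ≈ 0.667

Before rotation:
Unpolarized light through the first polarizer → I₁ = ½ I₀, now polarized at 30°.
I₂ = I₁ cos²(60° − 30°) = 0.5 I₀ · cos²(30°) = 0.375 I₀.
After rotation:
Unpolarized light through the first polarizer → I₁ = ½ I₀, now polarized at 15°.
I₂ = I₁ cos²(60° − 15°) = 0.5 I₀ · cos²(45°) = 0.25 I₀.
Ratio = 0.25 / 0.375 = 0.6667.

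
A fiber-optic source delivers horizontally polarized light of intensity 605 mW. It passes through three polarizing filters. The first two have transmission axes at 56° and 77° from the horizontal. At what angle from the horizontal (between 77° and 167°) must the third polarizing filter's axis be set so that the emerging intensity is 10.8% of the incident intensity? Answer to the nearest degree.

I₁ = I₀ cos²(56° − 0°) = I₀ cos²(56°) = 0.3127 I₀.
I₂ = I₁ cos²(77° − 56°) = 0.3127 I₀ · cos²(21°) = 0.2725 I₀.
Need I₃/I₀ = 0.108, so cos²(θ − 77°) = 0.108 / 0.2725 = 0.3963.
θ − 77° = arccos(√0.3963) = 51.0°, giving θ ≈ 77 + 51.0 = 128.0°.

θ ≈ 128°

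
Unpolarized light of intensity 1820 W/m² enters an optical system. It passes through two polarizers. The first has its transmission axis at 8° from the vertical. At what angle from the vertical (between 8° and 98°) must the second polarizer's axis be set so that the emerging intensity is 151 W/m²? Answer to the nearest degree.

θ ≈ 74°

Unpolarized light through the first polarizer → I₁ = ½ I₀, now polarized at 8°.
Target fraction: 151 / 1820 W/m² = 0.08297 of I₀.
Need I₂/I₀ = 0.08297, so cos²(θ − 8°) = 0.08297 / 0.5 = 0.1659.
θ − 8° = arccos(√0.1659) = 66.0°, giving θ ≈ 8 + 66.0 = 74.0°.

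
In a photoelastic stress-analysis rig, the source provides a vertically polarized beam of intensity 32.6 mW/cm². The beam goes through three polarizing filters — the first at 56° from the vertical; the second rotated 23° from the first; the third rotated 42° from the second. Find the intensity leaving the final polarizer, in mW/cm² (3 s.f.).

I₁ = 32.6 mW/cm² · cos²(56°) = 10.19 mW/cm².
I₂ = I₁ · cos²(23°) = 10.19 · 0.8473 = 8.638 mW/cm².
I₃ = I₂ · cos²(42°) = 8.638 · 0.5523 = 4.77 mW/cm².

I ≈ 4.77 mW/cm²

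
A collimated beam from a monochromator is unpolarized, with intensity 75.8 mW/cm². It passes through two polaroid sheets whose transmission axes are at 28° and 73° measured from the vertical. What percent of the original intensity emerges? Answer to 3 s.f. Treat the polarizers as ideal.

≈ 25.0%

Unpolarized light through the first polarizer → I₁ = 75.8 mW/cm²/2 = 37.9 mW/cm², polarized at 28°.
I₂ = I₁ · cos²(45°) = 37.9 · 0.5 = 18.95 mW/cm².
That is 25% of the incident intensity.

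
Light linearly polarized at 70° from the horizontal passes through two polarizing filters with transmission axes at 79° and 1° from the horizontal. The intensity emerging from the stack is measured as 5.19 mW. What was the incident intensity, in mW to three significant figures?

I₁ = I₀ cos²(79° − 70°) = I₀ cos²(9°) = 0.9755 I₀.
I₂ = I₁ cos²(1° − 79°) = 0.9755 I₀ · cos²(78°) = 0.04217 I₀.
So 5.19 mW = 0.04217 I₀, giving I₀ = 5.19/0.04217 = 123.1 mW.

I₀ ≈ 123 mW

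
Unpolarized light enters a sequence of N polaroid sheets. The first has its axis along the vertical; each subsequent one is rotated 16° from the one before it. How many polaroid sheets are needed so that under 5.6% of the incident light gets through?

N = 29

First polarizer halves the unpolarized light: factor 1/2.
Each further stage multiplies by cos²(16°) = 0.924.
After N polarizers: T = 0.5·0.924^(N−1). Require T < 0.056 ⇒ N−1 > ln(0.056/0.5)/ln(0.924) = 27.71, so N−1 ≥ 28 and N = 29.
Check: N=29 gives T = 0.05471 < 0.056; N=28 gives T = 0.05921.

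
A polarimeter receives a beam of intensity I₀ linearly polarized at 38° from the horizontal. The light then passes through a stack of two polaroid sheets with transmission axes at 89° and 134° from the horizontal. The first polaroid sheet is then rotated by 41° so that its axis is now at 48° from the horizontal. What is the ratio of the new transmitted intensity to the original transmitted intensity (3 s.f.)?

I_new/I_old ≈ 0.0238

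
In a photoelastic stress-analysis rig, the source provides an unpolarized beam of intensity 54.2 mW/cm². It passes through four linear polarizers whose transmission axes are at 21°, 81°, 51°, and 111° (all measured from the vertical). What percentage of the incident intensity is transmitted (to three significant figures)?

Unpolarized light through the first polarizer → I₁ = 54.2 mW/cm²/2 = 27.1 mW/cm², polarized at 21°.
I₂ = I₁ · cos²(60°) = 27.1 · 0.25 = 6.775 mW/cm².
I₃ = I₂ · cos²(30°) = 6.775 · 0.75 = 5.081 mW/cm².
I₄ = I₃ · cos²(60°) = 5.081 · 0.25 = 1.27 mW/cm².
That is 2.344% of the incident intensity.

≈ 2.34%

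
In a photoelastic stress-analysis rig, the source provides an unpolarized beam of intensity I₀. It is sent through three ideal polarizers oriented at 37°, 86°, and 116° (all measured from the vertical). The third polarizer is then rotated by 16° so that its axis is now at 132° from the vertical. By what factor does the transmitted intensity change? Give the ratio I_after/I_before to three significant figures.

I_new/I_old ≈ 0.643

Before rotation:
Unpolarized light through the first polarizer → I₁ = ½ I₀, now polarized at 37°.
I₂ = I₁ cos²(86° − 37°) = 0.5 I₀ · cos²(49°) = 0.2152 I₀.
I₃ = I₂ cos²(116° − 86°) = 0.2152 I₀ · cos²(30°) = 0.1614 I₀.
After rotation:
Unpolarized light through the first polarizer → I₁ = ½ I₀, now polarized at 37°.
I₂ = I₁ cos²(86° − 37°) = 0.5 I₀ · cos²(49°) = 0.2152 I₀.
I₃ = I₂ cos²(132° − 86°) = 0.2152 I₀ · cos²(46°) = 0.1038 I₀.
Ratio = 0.1038 / 0.1614 = 0.6434.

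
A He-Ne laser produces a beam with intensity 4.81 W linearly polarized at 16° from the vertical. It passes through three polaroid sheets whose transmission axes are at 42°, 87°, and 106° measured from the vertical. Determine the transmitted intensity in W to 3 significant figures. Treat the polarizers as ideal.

By Malus's law, I₁ = 4.81 W · cos²(26°) = 3.886 W.
I₂ = I₁ · cos²(45°) = 3.886 · 0.5 = 1.943 W.
I₃ = I₂ · cos²(19°) = 1.943 · 0.894 = 1.737 W.

I ≈ 1.74 W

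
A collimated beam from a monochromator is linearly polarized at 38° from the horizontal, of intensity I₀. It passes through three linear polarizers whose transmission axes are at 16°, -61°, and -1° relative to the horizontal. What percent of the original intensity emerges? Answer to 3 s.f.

≈ 1.09%

By Malus's law, I₁ = I₀ cos²(16° − 38°) = I₀ cos²(22°) = 0.8597 I₀.
I₂ = I₁ cos²(-61° − 16°) = 0.8597 I₀ · cos²(77°) = 0.0435 I₀.
I₃ = I₂ cos²(-1° + 61°) = 0.0435 I₀ · cos²(60°) = 0.01088 I₀.
That is 1.088% of the incident intensity.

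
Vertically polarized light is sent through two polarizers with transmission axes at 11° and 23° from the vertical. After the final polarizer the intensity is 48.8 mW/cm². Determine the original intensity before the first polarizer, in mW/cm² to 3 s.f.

I₀ ≈ 52.9 mW/cm²

I₁ = I₀ cos²(11° − 0°) = I₀ cos²(11°) = 0.9636 I₀.
I₂ = I₁ cos²(23° − 11°) = 0.9636 I₀ · cos²(12°) = 0.9219 I₀.
So 48.8 mW/cm² = 0.9219 I₀, giving I₀ = 48.8/0.9219 = 52.93 mW/cm².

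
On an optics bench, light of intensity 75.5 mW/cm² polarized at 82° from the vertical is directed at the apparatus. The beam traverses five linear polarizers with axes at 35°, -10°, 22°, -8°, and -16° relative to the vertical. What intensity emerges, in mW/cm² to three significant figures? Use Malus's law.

By Malus's law, I₁ = 75.5 mW/cm² · cos²(47°) = 35.12 mW/cm².
I₂ = I₁ · cos²(45°) = 35.12 · 0.5 = 17.56 mW/cm².
I₃ = I₂ · cos²(32°) = 17.56 · 0.7192 = 12.63 mW/cm².
I₄ = I₃ · cos²(30°) = 12.63 · 0.75 = 9.471 mW/cm².
I₅ = I₄ · cos²(8°) = 9.471 · 0.9806 = 9.287 mW/cm².

I ≈ 9.29 mW/cm²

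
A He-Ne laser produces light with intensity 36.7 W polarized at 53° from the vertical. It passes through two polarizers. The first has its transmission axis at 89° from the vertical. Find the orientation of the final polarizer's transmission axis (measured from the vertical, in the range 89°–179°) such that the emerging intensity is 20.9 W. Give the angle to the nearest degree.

θ ≈ 110°

By Malus's law, I₁ = I₀ cos²(89° − 53°) = I₀ cos²(36°) = 0.6545 I₀.
Target fraction: 20.9 / 36.7 W = 0.5695 of I₀.
Need I₂/I₀ = 0.5695, so cos²(θ − 89°) = 0.5695 / 0.6545 = 0.8701.
θ − 89° = arccos(√0.8701) = 21.1°, giving θ ≈ 89 + 21.1 = 110.1°.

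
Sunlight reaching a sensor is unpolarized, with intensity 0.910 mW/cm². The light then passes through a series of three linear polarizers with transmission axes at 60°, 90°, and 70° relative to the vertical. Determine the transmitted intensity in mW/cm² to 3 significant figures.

Unpolarized light through the first polarizer → I₁ = 0.910 mW/cm²/2 = 0.455 mW/cm², polarized at 60°.
I₂ = I₁ · cos²(30°) = 0.455 · 0.75 = 0.3413 mW/cm².
I₃ = I₂ · cos²(20°) = 0.3413 · 0.883 = 0.3013 mW/cm².

I ≈ 0.301 mW/cm²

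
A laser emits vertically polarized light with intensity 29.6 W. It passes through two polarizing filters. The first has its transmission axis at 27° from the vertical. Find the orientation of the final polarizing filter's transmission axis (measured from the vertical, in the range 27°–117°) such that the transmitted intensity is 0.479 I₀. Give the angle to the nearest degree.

I₁ = I₀ cos²(27° − 0°) = I₀ cos²(27°) = 0.7939 I₀.
Need I₂/I₀ = 0.479, so cos²(θ − 27°) = 0.479 / 0.7939 = 0.6034.
θ − 27° = arccos(√0.6034) = 39.0°, giving θ ≈ 27 + 39.0 = 66.0°.

θ ≈ 66°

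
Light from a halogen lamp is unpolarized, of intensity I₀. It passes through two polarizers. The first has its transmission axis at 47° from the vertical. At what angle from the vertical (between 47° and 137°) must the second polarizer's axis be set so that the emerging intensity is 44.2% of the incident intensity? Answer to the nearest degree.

θ ≈ 67°

Unpolarized light through the first polarizer → I₁ = ½ I₀, now polarized at 47°.
Need I₂/I₀ = 0.442, so cos²(θ − 47°) = 0.442 / 0.5 = 0.884.
θ − 47° = arccos(√0.884) = 19.9°, giving θ ≈ 47 + 19.9 = 66.9°.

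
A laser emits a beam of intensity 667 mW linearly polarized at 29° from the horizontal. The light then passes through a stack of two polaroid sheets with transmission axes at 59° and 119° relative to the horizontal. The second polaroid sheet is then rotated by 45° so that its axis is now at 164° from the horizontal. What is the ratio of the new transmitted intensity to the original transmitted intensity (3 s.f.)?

I_new/I_old ≈ 0.268

Before rotation:
I₁ = I₀ cos²(59° − 29°) = I₀ cos²(30°) = 0.75 I₀.
I₂ = I₁ cos²(119° − 59°) = 0.75 I₀ · cos²(60°) = 0.1875 I₀.
After rotation:
I₁ = I₀ cos²(59° − 29°) = I₀ cos²(30°) = 0.75 I₀.
Angle between axes 1 and 2: 75°. I₂ = 0.75 I₀ · cos²(75°) = 0.05024 I₀.
Ratio = 0.05024 / 0.1875 = 0.2679.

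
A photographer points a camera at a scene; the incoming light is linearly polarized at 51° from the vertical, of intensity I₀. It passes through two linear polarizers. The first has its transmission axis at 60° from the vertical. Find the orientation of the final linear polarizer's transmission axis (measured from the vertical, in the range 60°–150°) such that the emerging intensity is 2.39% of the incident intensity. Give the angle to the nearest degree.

θ ≈ 141°

By Malus's law, I₁ = I₀ cos²(60° − 51°) = I₀ cos²(9°) = 0.9755 I₀.
Need I₂/I₀ = 0.0239, so cos²(θ − 60°) = 0.0239 / 0.9755 = 0.0245.
θ − 60° = arccos(√0.0245) = 81.0°, giving θ ≈ 60 + 81.0 = 141.0°.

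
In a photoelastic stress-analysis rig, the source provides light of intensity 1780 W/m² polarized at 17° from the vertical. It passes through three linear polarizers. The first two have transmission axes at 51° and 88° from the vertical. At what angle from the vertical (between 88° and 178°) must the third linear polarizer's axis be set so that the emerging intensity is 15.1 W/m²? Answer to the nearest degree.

θ ≈ 170°

I₁ = I₀ cos²(51° − 17°) = I₀ cos²(34°) = 0.6873 I₀.
I₂ = I₁ cos²(88° − 51°) = 0.6873 I₀ · cos²(37°) = 0.4384 I₀.
Target fraction: 15.1 / 1780 W/m² = 0.008483 of I₀.
Need I₃/I₀ = 0.008483, so cos²(θ − 88°) = 0.008483 / 0.4384 = 0.01935.
θ − 88° = arccos(√0.01935) = 82.0°, giving θ ≈ 88 + 82.0 = 170.0°.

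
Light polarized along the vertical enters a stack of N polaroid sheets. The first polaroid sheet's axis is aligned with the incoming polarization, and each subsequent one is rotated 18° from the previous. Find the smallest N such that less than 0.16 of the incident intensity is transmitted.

N = 20

First polarizer is aligned with the polarization: full transmission.
Each further stage multiplies by cos²(18°) = 0.9045.
After N polarizers: T = 0.9045^(N−1). Require T < 0.16 ⇒ N−1 > ln(0.16)/ln(0.9045) = 18.26, so N−1 ≥ 19 and N = 20.
Check: N=20 gives T = 0.1485 < 0.16; N=19 gives T = 0.1642.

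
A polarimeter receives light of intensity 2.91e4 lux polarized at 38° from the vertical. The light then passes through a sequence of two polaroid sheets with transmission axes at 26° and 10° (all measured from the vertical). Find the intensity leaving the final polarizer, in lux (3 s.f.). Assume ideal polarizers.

By Malus's law, I₁ = 2.91e4 lux · cos²(12°) = 2.784e+04 lux.
I₂ = I₁ · cos²(16°) = 2.784e+04 · 0.924 = 2.573e+04 lux.

I ≈ 2.57e4 lux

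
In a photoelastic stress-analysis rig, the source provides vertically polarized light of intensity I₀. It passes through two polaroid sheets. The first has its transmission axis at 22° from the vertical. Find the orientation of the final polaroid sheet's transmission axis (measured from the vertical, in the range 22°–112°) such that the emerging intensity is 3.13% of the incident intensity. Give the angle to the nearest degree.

θ ≈ 101°

By Malus's law, I₁ = I₀ cos²(22° − 0°) = I₀ cos²(22°) = 0.8597 I₀.
Need I₂/I₀ = 0.0313, so cos²(θ − 22°) = 0.0313 / 0.8597 = 0.03641.
θ − 22° = arccos(√0.03641) = 79.0°, giving θ ≈ 22 + 79.0 = 101.0°.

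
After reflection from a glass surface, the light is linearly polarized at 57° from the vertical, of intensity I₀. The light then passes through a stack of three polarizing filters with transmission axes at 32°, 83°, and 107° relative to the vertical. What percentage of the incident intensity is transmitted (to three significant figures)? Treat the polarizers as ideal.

≈ 27.1%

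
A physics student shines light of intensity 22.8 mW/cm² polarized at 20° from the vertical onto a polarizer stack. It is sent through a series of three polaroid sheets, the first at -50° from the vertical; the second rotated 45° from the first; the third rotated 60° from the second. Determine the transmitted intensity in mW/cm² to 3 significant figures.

I₁ = 22.8 mW/cm² · cos²(70°) = 2.667 mW/cm².
I₂ = I₁ · cos²(45°) = 2.667 · 0.5 = 1.334 mW/cm².
I₃ = I₂ · cos²(60°) = 1.334 · 0.25 = 0.3334 mW/cm².

I ≈ 0.333 mW/cm²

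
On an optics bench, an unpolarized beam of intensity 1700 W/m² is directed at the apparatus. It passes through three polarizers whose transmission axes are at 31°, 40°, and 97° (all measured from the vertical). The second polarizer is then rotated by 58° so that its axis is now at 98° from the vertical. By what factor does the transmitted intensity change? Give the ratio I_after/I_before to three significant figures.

I_new/I_old ≈ 0.527

Before rotation:
Unpolarized light through the first polarizer → I₁ = ½ I₀, now polarized at 31°.
I₂ = I₁ cos²(40° − 31°) = 0.5 I₀ · cos²(9°) = 0.4878 I₀.
I₃ = I₂ cos²(97° − 40°) = 0.4878 I₀ · cos²(57°) = 0.1447 I₀.
After rotation:
Unpolarized light through the first polarizer → I₁ = ½ I₀, now polarized at 31°.
I₂ = I₁ cos²(98° − 31°) = 0.5 I₀ · cos²(67°) = 0.07634 I₀.
I₃ = I₂ cos²(97° − 98°) = 0.07634 I₀ · cos²(1°) = 0.07631 I₀.
Ratio = 0.07631 / 0.1447 = 0.5274.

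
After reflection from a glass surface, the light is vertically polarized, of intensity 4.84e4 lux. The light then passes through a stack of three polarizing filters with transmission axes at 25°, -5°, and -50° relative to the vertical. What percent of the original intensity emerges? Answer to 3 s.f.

I₁ = 4.84e4 lux · cos²(25°) = 3.976e+04 lux.
I₂ = I₁ · cos²(30°) = 3.976e+04 · 0.75 = 2.982e+04 lux.
I₃ = I₂ · cos²(45°) = 2.982e+04 · 0.5 = 1.491e+04 lux.
That is 30.8% of the incident intensity.

≈ 30.8%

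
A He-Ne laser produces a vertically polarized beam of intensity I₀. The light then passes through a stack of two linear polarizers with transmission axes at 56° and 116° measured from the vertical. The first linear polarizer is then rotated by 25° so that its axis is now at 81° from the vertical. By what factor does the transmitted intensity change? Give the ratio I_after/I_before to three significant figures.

I_new/I_old ≈ 0.210

Before rotation:
I₁ = I₀ cos²(56° − 0°) = I₀ cos²(56°) = 0.3127 I₀.
I₂ = I₁ cos²(116° − 56°) = 0.3127 I₀ · cos²(60°) = 0.07817 I₀.
After rotation:
I₁ = I₀ cos²(81° − 0°) = I₀ cos²(81°) = 0.02447 I₀.
I₂ = I₁ cos²(116° − 81°) = 0.02447 I₀ · cos²(35°) = 0.01642 I₀.
Ratio = 0.01642 / 0.07817 = 0.2101.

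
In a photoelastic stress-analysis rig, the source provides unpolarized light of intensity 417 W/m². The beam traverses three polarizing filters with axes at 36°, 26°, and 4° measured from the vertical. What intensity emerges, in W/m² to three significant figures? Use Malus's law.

I ≈ 174 W/m²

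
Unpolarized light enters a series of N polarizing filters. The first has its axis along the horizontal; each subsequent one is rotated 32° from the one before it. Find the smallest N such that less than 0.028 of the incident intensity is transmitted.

N = 10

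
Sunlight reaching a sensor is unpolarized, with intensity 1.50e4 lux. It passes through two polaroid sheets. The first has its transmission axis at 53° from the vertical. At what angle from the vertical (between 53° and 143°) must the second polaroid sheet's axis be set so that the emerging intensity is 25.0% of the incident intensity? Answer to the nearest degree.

θ ≈ 98°

Unpolarized light through the first polarizer → I₁ = ½ I₀, now polarized at 53°.
Need I₂/I₀ = 0.25, so cos²(θ − 53°) = 0.25 / 0.5 = 0.5.
θ − 53° = arccos(√0.5) = 45.0°, giving θ ≈ 53 + 45.0 = 98.0°.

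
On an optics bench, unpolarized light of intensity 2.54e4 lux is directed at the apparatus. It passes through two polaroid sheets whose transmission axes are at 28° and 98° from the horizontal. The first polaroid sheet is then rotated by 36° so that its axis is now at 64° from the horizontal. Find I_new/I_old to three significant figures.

I_new/I_old ≈ 5.88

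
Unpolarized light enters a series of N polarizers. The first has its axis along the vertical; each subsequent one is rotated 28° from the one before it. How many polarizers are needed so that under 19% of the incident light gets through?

N = 5

First polarizer halves the unpolarized light: factor 1/2.
Each further stage multiplies by cos²(28°) = 0.7796.
After N polarizers: T = 0.5·0.7796^(N−1). Require T < 0.19 ⇒ N−1 > ln(0.19/0.5)/ln(0.7796) = 3.89, so N−1 ≥ 4 and N = 5.
Check: N=5 gives T = 0.1847 < 0.19; N=4 gives T = 0.2369.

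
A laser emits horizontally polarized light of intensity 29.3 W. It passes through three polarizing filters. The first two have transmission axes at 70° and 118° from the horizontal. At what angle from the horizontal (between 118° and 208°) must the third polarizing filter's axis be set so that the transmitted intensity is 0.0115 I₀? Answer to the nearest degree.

θ ≈ 180°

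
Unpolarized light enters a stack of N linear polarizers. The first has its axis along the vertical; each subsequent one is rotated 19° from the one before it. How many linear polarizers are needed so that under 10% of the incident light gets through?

N = 16

First polarizer halves the unpolarized light: factor 1/2.
Each further stage multiplies by cos²(19°) = 0.894.
After N polarizers: T = 0.5·0.894^(N−1). Require T < 0.10 ⇒ N−1 > ln(0.10/0.5)/ln(0.894) = 14.36, so N−1 ≥ 15 and N = 16.
Check: N=16 gives T = 0.09313 < 0.10; N=15 gives T = 0.1042.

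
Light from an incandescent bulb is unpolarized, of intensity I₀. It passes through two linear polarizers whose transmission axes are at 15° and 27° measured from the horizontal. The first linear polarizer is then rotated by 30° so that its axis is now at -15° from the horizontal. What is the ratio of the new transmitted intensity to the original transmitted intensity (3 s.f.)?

I_new/I_old ≈ 0.577

Before rotation:
Unpolarized light through the first polarizer → I₁ = ½ I₀, now polarized at 15°.
I₂ = I₁ cos²(27° − 15°) = 0.5 I₀ · cos²(12°) = 0.4784 I₀.
After rotation:
Unpolarized light through the first polarizer → I₁ = ½ I₀, now polarized at -15°.
I₂ = I₁ cos²(27° + 15°) = 0.5 I₀ · cos²(42°) = 0.2761 I₀.
Ratio = 0.2761 / 0.4784 = 0.5772.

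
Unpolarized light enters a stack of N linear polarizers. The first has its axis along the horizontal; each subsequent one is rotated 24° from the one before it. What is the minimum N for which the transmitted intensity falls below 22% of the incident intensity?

First polarizer halves the unpolarized light: factor 1/2.
Each further stage multiplies by cos²(24°) = 0.8346.
After N polarizers: T = 0.5·0.8346^(N−1). Require T < 0.22 ⇒ N−1 > ln(0.22/0.5)/ln(0.8346) = 4.54, so N−1 ≥ 5 and N = 6.
Check: N=6 gives T = 0.2024 < 0.22; N=5 gives T = 0.2426.

N = 6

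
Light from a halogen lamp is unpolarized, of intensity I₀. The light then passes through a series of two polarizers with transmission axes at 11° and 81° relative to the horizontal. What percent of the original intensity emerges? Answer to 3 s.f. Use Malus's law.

Unpolarized light through the first polarizer → I₁ = ½ I₀, now polarized at 11°.
I₂ = I₁ cos²(81° − 11°) = 0.5 I₀ · cos²(70°) = 0.05849 I₀.
That is 5.849% of the incident intensity.

≈ 5.85%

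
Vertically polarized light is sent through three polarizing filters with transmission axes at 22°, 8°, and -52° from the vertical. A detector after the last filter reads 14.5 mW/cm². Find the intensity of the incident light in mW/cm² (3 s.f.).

I₀ ≈ 71.7 mW/cm²

I₁ = I₀ cos²(22° − 0°) = I₀ cos²(22°) = 0.8597 I₀.
I₂ = I₁ cos²(8° − 22°) = 0.8597 I₀ · cos²(14°) = 0.8094 I₀.
I₃ = I₂ cos²(-52° − 8°) = 0.8094 I₀ · cos²(60°) = 0.2023 I₀.
So 14.5 mW/cm² = 0.2023 I₀, giving I₀ = 14.5/0.2023 = 71.66 mW/cm².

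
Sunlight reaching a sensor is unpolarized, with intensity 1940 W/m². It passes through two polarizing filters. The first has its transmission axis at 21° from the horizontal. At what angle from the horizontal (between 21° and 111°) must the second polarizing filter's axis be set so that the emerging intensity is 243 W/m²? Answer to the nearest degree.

Unpolarized light through the first polarizer → I₁ = ½ I₀, now polarized at 21°.
Target fraction: 243 / 1940 W/m² = 0.1253 of I₀.
Need I₂/I₀ = 0.1253, so cos²(θ − 21°) = 0.1253 / 0.5 = 0.2505.
θ − 21° = arccos(√0.2505) = 60.0°, giving θ ≈ 21 + 60.0 = 81.0°.

θ ≈ 81°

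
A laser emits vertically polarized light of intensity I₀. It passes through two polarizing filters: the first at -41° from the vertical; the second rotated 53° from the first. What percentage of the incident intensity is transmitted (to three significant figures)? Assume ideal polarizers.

I₁ = I₀ cos²(-41° − 0°) = I₀ cos²(41°) = 0.5696 I₀.
I₂ = I₁ cos²(53°) = 0.5696 · 0.3622 I₀ = 0.2063 I₀.
That is 20.63% of the incident intensity.

≈ 20.6%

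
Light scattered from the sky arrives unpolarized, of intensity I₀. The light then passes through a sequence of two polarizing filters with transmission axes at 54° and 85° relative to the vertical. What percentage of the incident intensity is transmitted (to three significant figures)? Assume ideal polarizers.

≈ 36.7%

Unpolarized light through the first polarizer → I₁ = ½ I₀, now polarized at 54°.
I₂ = I₁ cos²(85° − 54°) = 0.5 I₀ · cos²(31°) = 0.3674 I₀.
That is 36.74% of the incident intensity.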